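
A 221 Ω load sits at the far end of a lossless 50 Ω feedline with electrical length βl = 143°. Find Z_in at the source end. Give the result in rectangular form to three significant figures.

tan(βl) = tan(143°) = -0.754
Z_in = Z_0·(Z_L + jZ_0·tanβl)/(Z_0 + jZ_L·tanβl)
     = 50·(221 − j37.7)/(50 − j167)

Z_in ≈ 28.7 + j57.8 Ω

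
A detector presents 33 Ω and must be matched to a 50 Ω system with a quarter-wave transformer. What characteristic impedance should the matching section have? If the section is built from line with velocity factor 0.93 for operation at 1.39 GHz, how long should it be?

Z_qwt ≈ 40.6 Ω; length ≈ 5.02 cm

Z_qwt = √(Z_0·R_L) = √(50 × 33) = √1650
λ = 0.93·c/f = 0.201 m, so l = λ/4 = 0.0502 m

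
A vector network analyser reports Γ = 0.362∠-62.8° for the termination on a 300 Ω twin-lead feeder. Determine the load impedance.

Z_L ≈ 326 − j241 Ω

Z_L = Z_0·(1 + Γ)/(1 − Γ) = 300·(1.17 − j0.322)/(0.835 + j0.322)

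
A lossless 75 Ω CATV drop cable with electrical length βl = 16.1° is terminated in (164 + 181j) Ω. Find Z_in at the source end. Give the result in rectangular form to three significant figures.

tan(βl) = tan(16.1°) = 0.289
Z_in = Z_0·(Z_L + jZ_0·tanβl)/(Z_0 + jZ_L·tanβl)
     = 75·(164 + j203)/(22.8 + j47.3)

Z_in ≈ 362 − j85.7 Ω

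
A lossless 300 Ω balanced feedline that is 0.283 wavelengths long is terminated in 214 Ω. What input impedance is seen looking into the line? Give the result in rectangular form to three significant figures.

βl = 2π × 0.283 = 102°
tan(βl) = tan(102°) = -4.75
Z_in = Z_0·(Z_L + jZ_0·tanβl)/(Z_0 + jZ_L·tanβl)
     = 300·(214 − j1430)/(300 − j1020)

Z_in ≈ 404 − j56 Ω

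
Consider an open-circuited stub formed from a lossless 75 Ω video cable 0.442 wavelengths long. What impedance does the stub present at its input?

βl = 2π × 0.442 = 159°
tan(βl) = -0.381
For an open-circuited stub, Z_in = −jZ_0·cot(βl) = −jZ_0/tan(βl)

Z_in ≈ +j197 Ω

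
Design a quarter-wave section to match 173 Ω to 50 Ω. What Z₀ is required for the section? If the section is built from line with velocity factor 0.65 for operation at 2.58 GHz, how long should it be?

Z_qwt ≈ 93 Ω; length ≈ 1.89 cm

Z_qwt = √(Z_0·R_L) = √(50 × 173) = √8650
λ = 0.65·c/f = 0.0756 m, so l = λ/4 = 0.0189 m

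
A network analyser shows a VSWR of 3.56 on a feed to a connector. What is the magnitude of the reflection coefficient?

|Γ| = (S − 1)/(S + 1) = (3.56 − 1)/(3.56 + 1) = 2.56/4.56

|Γ| ≈ 0.561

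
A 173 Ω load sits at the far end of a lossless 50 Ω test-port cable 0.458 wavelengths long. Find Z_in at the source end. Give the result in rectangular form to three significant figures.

Z_in ≈ 99.1 + j79.1 Ω

βl = 2π × 0.458 = 165°
tan(βl) = tan(165°) = -0.27
Z_in = Z_0·(Z_L + jZ_0·tanβl)/(Z_0 + jZ_L·tanβl)
     = 50·(173 − j13.5)/(50 − j46.7)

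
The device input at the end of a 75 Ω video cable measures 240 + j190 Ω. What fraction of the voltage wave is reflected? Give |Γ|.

Γ = (Z_L − Z_0)/(Z_L + Z_0) = (165 + j190)/(315 + j190)
|Γ| = 252/368

|Γ| ≈ 0.684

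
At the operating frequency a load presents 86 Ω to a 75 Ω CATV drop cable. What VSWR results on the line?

VSWR ≈ 1.15

Γ = (86 − 75)/(86 + 75) = 0.0683
VSWR = (1 + 0.0683)/(1 − 0.0683)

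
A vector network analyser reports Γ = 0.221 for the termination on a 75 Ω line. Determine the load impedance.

Z_L ≈ 118 Ω

Z_L = Z_0·(1 + Γ)/(1 − Γ) = 75·(1.22)/(0.779)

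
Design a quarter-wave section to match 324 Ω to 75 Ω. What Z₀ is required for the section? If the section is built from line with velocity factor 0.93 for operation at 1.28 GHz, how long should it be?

Z_qwt ≈ 156 Ω; length ≈ 5.45 cm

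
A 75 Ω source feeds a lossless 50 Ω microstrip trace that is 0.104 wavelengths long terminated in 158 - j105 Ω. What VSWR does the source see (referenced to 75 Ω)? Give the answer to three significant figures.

VSWR ≈ 5.16

βl = 2π × 0.104 = 37.4°
tan(βl) = 0.766
Z_in = Z_0·(Z_L + jZ_0·tanβl)/(Z_0 + jZ_L·tanβl) = 19.8 − j44 Ω
Γ_s = (Z_in − Z_s)/(Z_in + Z_s) = (-55.2 − j44)/(94.8 − j44), |Γ_s| = 0.675
VSWR = (1 + |Γ_s|)/(1 − |Γ_s|)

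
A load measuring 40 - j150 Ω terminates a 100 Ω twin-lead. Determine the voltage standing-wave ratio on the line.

Γ = (Z_L − Z_0)/(Z_L + Z_0) = (-60 − j150)/(140 − j150)
|Γ| = 162/205 = 0.787
VSWR = (1 + |Γ|)/(1 − |Γ|) = 1.79/0.213

VSWR ≈ 8.41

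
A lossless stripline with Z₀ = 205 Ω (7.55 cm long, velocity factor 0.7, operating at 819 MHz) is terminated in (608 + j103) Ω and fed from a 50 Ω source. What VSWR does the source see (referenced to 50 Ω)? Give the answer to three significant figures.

λ = v/f = 0.7·c / 819 MHz = 0.256 m
βl = 2π·l/λ = 2π × 0.294 = 106°
tan(βl) = -3.49
Z_in = Z_0·(Z_L + jZ_0·tanβl)/(Z_0 + jZ_L·tanβl) = 69.9 + j40.2 Ω
Γ_s = (Z_in − Z_s)/(Z_in + Z_s) = (19.9 + j40.2)/(120 + j40.2), |Γ_s| = 0.355
VSWR = (1 + |Γ_s|)/(1 − |Γ_s|)

VSWR ≈ 2.1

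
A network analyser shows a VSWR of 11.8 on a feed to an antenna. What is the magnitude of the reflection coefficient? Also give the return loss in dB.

|Γ| = (S − 1)/(S + 1) = (11.8 − 1)/(11.8 + 1) = 10.8/12.8
RL = −20·log₁₀|Γ| = −20·log₁₀(0.844)

|Γ| ≈ 0.844; return loss ≈ 1.48 dB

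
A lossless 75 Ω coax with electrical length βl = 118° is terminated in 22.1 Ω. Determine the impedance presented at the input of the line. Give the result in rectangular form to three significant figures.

Z_in ≈ 76.7 − j98.5 Ω

tan(βl) = tan(118°) = -1.88
Z_in = Z_0·(Z_L + jZ_0·tanβl)/(Z_0 + jZ_L·tanβl)
     = 75·(22.1 − j141)/(75 − j41.6)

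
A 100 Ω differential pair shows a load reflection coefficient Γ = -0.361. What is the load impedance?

Z_L = Z_0·(1 + Γ)/(1 − Γ) = 100·(0.639)/(1.36)

Z_L ≈ 47 Ω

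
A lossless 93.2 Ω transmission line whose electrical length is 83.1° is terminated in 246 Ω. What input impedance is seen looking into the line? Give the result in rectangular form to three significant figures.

tan(βl) = tan(83.1°) = 8.26
Z_in = Z_0·(Z_L + jZ_0·tanβl)/(Z_0 + jZ_L·tanβl)
     = 93.2·(246 + j770)/(93.2 + j2030)

Z_in ≈ 35.8 − j9.64 Ω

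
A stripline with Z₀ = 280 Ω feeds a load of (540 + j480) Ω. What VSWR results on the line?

Γ = (Z_L − Z_0)/(Z_L + Z_0) = (260 + j480)/(820 + j480)
|Γ| = 546/950 = 0.575
VSWR = (1 + |Γ|)/(1 − |Γ|) = 1.57/0.425

VSWR ≈ 3.7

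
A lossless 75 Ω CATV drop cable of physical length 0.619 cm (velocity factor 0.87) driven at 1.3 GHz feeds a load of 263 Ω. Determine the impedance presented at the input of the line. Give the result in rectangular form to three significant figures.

Z_in ≈ 185 − j113 Ω

λ = v/f = 0.87·c / 1.3 GHz = 0.201 m
βl = 2π·l/λ = 2π × 0.0308 = 11.1°
tan(βl) = tan(11.1°) = 0.196
Z_in = Z_0·(Z_L + jZ_0·tanβl)/(Z_0 + jZ_L·tanβl)
     = 75·(263 + j14.7)/(75 + j51.6)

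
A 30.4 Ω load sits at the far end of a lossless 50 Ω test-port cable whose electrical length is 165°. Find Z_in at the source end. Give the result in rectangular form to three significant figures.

tan(βl) = tan(165°) = -0.268
Z_in = Z_0·(Z_L + jZ_0·tanβl)/(Z_0 + jZ_L·tanβl)
     = 50·(30.4 − j13.4)/(50 − j8.15)

Z_in ≈ 31.7 − j8.23 Ω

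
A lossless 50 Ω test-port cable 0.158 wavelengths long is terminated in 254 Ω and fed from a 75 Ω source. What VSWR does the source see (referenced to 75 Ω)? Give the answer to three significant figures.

VSWR ≈ 6.38

βl = 2π × 0.158 = 56.9°
tan(βl) = 1.53
Z_in = Z_0·(Z_L + jZ_0·tanβl)/(Z_0 + jZ_L·tanβl) = 13.8 − j30.8 Ω
Γ_s = (Z_in − Z_s)/(Z_in + Z_s) = (-61.2 − j30.8)/(88.8 − j30.8), |Γ_s| = 0.729
VSWR = (1 + |Γ_s|)/(1 − |Γ_s|)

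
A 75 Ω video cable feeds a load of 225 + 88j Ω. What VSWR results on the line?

VSWR ≈ 3.51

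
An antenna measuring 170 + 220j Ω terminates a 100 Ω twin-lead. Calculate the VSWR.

Γ = (Z_L − Z_0)/(Z_L + Z_0) = (70 + j220)/(270 + j220)
|Γ| = 231/348 = 0.663
VSWR = (1 + |Γ|)/(1 − |Γ|) = 1.66/0.337

VSWR ≈ 4.93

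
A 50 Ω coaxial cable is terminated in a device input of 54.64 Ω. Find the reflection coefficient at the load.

Γ = (Z_L − Z_0)/(Z_L + Z_0) = (54.64 − 50)/(54.64 + 50) = 4.64/104.6

Γ = 0.0443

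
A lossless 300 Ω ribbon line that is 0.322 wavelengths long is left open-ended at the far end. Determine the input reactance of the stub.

X_in ≈ 146 Ω (inductive)

βl = 2π × 0.322 = 116°
tan(βl) = -2.06
For an open-ended stub, Z_in = −jZ_0·cot(βl) = −jZ_0/tan(βl)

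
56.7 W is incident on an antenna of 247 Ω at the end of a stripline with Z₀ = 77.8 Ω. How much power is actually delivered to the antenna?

Γ = (247 − 77.8)/(247 + 77.8) = 0.521
|Γ|² = 0.271
P_refl = |Γ|²·P_inc = 15.4 W, P_del = (1 − |Γ|²)·P_inc = 41.3 W

P_delivered ≈ 41.3 W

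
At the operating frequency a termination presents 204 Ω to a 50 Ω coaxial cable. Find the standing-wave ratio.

For a purely resistive load, VSWR = R_L/Z_0 or Z_0/R_L (whichever > 1) = 204/50

VSWR ≈ 4.08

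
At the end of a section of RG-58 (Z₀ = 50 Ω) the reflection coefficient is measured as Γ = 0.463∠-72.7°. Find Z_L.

Z_L ≈ 41.8 − j47.1 Ω

Z_L = Z_0·(1 + Γ)/(1 − Γ) = 50·(1.14 − j0.442)/(0.862 + j0.442)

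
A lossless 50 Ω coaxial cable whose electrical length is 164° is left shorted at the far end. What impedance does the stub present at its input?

tan(βl) = -0.287
For a shorted stub, Z_in = jZ_0·tan(βl)

Z_in ≈ −j14.3 Ω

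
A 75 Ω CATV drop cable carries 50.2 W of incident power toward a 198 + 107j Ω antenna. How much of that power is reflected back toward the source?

|Γ| = |(123 + j107)/(273 + j107)| = 0.556
|Γ|² = 0.309
P_refl = |Γ|²·P_inc = 15.5 W, P_del = (1 − |Γ|²)·P_inc = 34.7 W

P_reflected ≈ 15.5 W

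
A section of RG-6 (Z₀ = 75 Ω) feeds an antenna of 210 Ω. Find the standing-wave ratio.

VSWR ≈ 2.8

Γ = (210 − 75)/(210 + 75) = 0.474
VSWR = (1 + 0.474)/(1 − 0.474)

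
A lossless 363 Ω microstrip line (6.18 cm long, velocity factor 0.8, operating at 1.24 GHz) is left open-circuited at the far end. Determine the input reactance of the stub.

X_in ≈ 169 Ω (inductive)

λ = v/f = 0.8·c / 1.24 GHz = 0.194 m
βl = 2π·l/λ = 2π × 0.319 = 115°
tan(βl) = -2.15
For an open-circuited stub, Z_in = −jZ_0·cot(βl) = −jZ_0/tan(βl)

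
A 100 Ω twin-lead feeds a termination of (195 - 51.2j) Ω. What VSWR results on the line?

Γ = (Z_L − Z_0)/(Z_L + Z_0) = (95 − j51.2)/(295 − j51.2)
|Γ| = 108/299 = 0.36
VSWR = (1 + |Γ|)/(1 − |Γ|) = 1.36/0.64

VSWR ≈ 2.13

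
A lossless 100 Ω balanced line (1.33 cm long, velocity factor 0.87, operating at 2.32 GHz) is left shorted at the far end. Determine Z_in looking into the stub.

λ = v/f = 0.87·c / 2.32 GHz = 0.113 m
βl = 2π·l/λ = 2π × 0.118 = 42.6°
tan(βl) = 0.918
For a shorted stub, Z_in = jZ_0·tan(βl)

Z_in ≈ +j91.8 Ω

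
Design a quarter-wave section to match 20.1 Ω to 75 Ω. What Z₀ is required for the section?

Z_qwt = √(Z_0·R_L) = √(75 × 20.1) = √1508

Z_qwt ≈ 38.8 Ω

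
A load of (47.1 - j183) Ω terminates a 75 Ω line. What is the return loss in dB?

Γ = (-27.9 − j183)/(122.1 − j183), |Γ| = 0.841
RL = −20·log₁₀|Γ| = −20·log₁₀(0.841)

RL ≈ 1.5 dB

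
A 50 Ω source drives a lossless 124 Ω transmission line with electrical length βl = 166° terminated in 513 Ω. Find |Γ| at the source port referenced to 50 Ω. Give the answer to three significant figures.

tan(βl) = -0.249
Z_in = Z_0·(Z_L + jZ_0·tanβl)/(Z_0 + jZ_L·tanβl) = 264 + j241 Ω
Γ_s = (Z_in − Z_s)/(Z_in + Z_s) = (214 + j241)/(314 + j241), |Γ_s| = 0.815

|Γ| ≈ 0.815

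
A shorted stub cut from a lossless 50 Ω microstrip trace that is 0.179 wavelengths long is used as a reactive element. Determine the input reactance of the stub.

X_in ≈ 105 Ω (inductive)

βl = 2π × 0.179 = 64.4°
tan(βl) = 2.09
For a shorted stub, Z_in = jZ_0·tan(βl)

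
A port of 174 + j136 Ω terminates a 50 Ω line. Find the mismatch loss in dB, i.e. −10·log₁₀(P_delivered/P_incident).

Γ = (124 + j136)/(224 + j136), |Γ| = 0.702
|Γ|² = 0.493, so P_del/P_inc = 1 − |Γ|² = 0.507
ML = −10·log₁₀(1 − |Γ|²)

mismatch loss ≈ 2.95 dB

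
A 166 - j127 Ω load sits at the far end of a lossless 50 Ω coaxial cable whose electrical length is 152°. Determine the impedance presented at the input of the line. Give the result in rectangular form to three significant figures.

Z_in ≈ 65.7 + j107 Ω

tan(βl) = tan(152°) = -0.532
Z_in = Z_0·(Z_L + jZ_0·tanβl)/(Z_0 + jZ_L·tanβl)
     = 50·(166 − j154)/(-17.5 − j88.3)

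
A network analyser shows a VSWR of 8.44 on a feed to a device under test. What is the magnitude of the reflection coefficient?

|Γ| ≈ 0.788

|Γ| = (S − 1)/(S + 1) = (8.44 − 1)/(8.44 + 1) = 7.44/9.44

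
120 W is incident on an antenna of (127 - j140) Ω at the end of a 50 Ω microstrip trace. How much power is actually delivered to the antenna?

|Γ| = |(77 − j140)/(177 − j140)| = 0.708
|Γ|² = 0.501
P_refl = |Γ|²·P_inc = 60.2 W, P_del = (1 − |Γ|²)·P_inc = 59.8 W

P_delivered ≈ 59.8 W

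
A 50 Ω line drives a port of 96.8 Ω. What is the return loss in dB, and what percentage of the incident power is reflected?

RL ≈ 9.93 dB; 10.2% of incident power reflected

Γ = (96.8 − 50)/(96.8 + 50) = 0.319
RL = −20·log₁₀(0.319) = 9.93 dB
P_refl/P_inc = |Γ|² = 0.102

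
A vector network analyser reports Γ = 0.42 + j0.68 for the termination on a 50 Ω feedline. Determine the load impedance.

Z_L ≈ 22.6 + j85.1 Ω

Z_L = Z_0·(1 + Γ)/(1 − Γ) = 50·(1.42 + j0.68)/(0.58 − j0.68)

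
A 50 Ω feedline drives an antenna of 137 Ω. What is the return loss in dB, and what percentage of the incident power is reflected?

Γ = (137 − 50)/(137 + 50) = 0.465
RL = −20·log₁₀(0.465) = 6.65 dB
P_refl/P_inc = |Γ|² = 0.216

RL ≈ 6.65 dB; 21.6% of incident power reflected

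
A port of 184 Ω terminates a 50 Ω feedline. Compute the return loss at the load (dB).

Γ = (184 − 50)/(184 + 50) = 0.573
RL = −20·log₁₀|Γ| = −20·log₁₀(0.573)

RL ≈ 4.84 dB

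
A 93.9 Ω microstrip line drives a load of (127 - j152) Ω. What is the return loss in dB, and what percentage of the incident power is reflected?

Γ = (33.1 − j152)/(220.9 − j152), |Γ| = 0.58
RL = −20·log₁₀(0.58) = 4.73 dB
P_refl/P_inc = |Γ|² = 0.337

RL ≈ 4.73 dB; 33.7% of incident power reflected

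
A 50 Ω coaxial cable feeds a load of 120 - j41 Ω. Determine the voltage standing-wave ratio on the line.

Γ = (Z_L − Z_0)/(Z_L + Z_0) = (70 − j41)/(170 − j41)
|Γ| = 81.1/175 = 0.464
VSWR = (1 + |Γ|)/(1 − |Γ|) = 1.46/0.536

VSWR ≈ 2.73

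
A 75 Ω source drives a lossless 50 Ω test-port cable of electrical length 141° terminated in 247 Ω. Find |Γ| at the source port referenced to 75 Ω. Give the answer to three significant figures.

|Γ| ≈ 0.664

tan(βl) = -0.81
Z_in = Z_0·(Z_L + jZ_0·tanβl)/(Z_0 + jZ_L·tanβl) = 24.1 + j55.7 Ω
Γ_s = (Z_in − Z_s)/(Z_in + Z_s) = (-50.9 + j55.7)/(99.1 + j55.7), |Γ_s| = 0.664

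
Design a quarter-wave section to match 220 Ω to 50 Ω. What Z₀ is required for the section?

Z_qwt = √(Z_0·R_L) = √(50 × 220) = √11000

Z_qwt ≈ 105 Ω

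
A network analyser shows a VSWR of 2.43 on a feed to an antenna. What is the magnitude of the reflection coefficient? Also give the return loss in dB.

|Γ| = (S − 1)/(S + 1) = (2.43 − 1)/(2.43 + 1) = 1.43/3.43
RL = −20·log₁₀|Γ| = −20·log₁₀(0.417)

|Γ| ≈ 0.417; return loss ≈ 7.6 dB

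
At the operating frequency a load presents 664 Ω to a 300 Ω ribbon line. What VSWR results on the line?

Γ = (664 − 300)/(664 + 300) = 0.378
VSWR = (1 + 0.378)/(1 − 0.378)

VSWR ≈ 2.21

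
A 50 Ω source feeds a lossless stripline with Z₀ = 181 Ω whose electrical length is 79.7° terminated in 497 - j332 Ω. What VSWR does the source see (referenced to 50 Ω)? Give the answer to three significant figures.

tan(βl) = 5.5
Z_in = Z_0·(Z_L + jZ_0·tanβl)/(Z_0 + jZ_L·tanβl) = 44.2 − j0.409 Ω
Γ_s = (Z_in − Z_s)/(Z_in + Z_s) = (-5.76 − j0.409)/(94.2 − j0.409), |Γ_s| = 0.0612
VSWR = (1 + |Γ_s|)/(1 − |Γ_s|)

VSWR ≈ 1.13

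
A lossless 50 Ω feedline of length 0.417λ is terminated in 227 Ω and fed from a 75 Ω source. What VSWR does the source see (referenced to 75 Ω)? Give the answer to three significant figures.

VSWR ≈ 4

βl = 2π × 0.417 = 150°
tan(βl) = -0.575
Z_in = Z_0·(Z_L + jZ_0·tanβl)/(Z_0 + jZ_L·tanβl) = 38.7 + j72.2 Ω
Γ_s = (Z_in − Z_s)/(Z_in + Z_s) = (-36.3 + j72.2)/(114 + j72.2), |Γ_s| = 0.6
VSWR = (1 + |Γ_s|)/(1 − |Γ_s|)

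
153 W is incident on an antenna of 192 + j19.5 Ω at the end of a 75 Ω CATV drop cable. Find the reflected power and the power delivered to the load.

P_reflected ≈ 30 W; P_delivered ≈ 123 W

|Γ| = |(117 + j19.5)/(267 + j19.5)| = 0.443
|Γ|² = 0.196
P_refl = |Γ|²·P_inc = 30 W, P_del = (1 − |Γ|²)·P_inc = 123 W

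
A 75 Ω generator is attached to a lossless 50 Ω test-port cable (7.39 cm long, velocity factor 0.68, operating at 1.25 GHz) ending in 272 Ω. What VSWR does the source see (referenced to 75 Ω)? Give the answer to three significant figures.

VSWR ≈ 4.03

λ = v/f = 0.68·c / 1.25 GHz = 0.163 m
βl = 2π·l/λ = 2π × 0.453 = 163°
tan(βl) = -0.305
Z_in = Z_0·(Z_L + jZ_0·tanβl)/(Z_0 + jZ_L·tanβl) = 79.1 + j116 Ω
Γ_s = (Z_in − Z_s)/(Z_in + Z_s) = (4.07 + j116)/(154 + j116), |Γ_s| = 0.602
VSWR = (1 + |Γ_s|)/(1 − |Γ_s|)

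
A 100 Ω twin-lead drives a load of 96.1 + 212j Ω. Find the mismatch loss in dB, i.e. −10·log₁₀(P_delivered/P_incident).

mismatch loss ≈ 3.36 dB

Γ = (-3.9 + j212)/(196.1 + j212), |Γ| = 0.734
|Γ|² = 0.539, so P_del/P_inc = 1 − |Γ|² = 0.461
ML = −10·log₁₀(1 − |Γ|²)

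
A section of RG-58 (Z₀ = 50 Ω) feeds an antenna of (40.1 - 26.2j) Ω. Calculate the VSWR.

Γ = (Z_L − Z_0)/(Z_L + Z_0) = (-9.9 − j26.2)/(90.1 − j26.2)
|Γ| = 28/93.8 = 0.298
VSWR = (1 + |Γ|)/(1 − |Γ|) = 1.3/0.702

VSWR ≈ 1.85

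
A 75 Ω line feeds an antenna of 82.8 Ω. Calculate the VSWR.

VSWR ≈ 1.1

For a purely resistive load, VSWR = R_L/Z_0 or Z_0/R_L (whichever > 1) = 82.8/75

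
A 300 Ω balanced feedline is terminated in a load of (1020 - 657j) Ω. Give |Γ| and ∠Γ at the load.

Γ = (Z_L − Z_0)/(Z_L + Z_0) = (720 − j657)/(1320 − j657)
|Γ| = 975/1470 = 0.661

Γ ≈ 0.661 ∠ -15.9°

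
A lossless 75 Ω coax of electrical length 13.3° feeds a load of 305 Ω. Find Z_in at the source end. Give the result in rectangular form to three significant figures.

tan(βl) = tan(13.3°) = 0.236
Z_in = Z_0·(Z_L + jZ_0·tanβl)/(Z_0 + jZ_L·tanβl)
     = 75·(305 + j17.7)/(75 + j72.1)

Z_in ≈ 167 − j143 Ω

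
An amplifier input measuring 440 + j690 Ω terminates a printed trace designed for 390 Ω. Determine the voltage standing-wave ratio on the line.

VSWR ≈ 4.57

Γ = (Z_L − Z_0)/(Z_L + Z_0) = (50 + j690)/(830 + j690)
|Γ| = 692/1080 = 0.641
VSWR = (1 + |Γ|)/(1 − |Γ|) = 1.64/0.359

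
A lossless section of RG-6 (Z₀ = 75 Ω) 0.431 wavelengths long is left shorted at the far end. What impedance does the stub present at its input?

βl = 2π × 0.431 = 155°
tan(βl) = -0.463
For a shorted stub, Z_in = jZ_0·tan(βl)

Z_in ≈ −j34.7 Ω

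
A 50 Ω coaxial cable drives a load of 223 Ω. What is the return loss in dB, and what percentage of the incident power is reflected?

Γ = (223 − 50)/(223 + 50) = 0.634
RL = −20·log₁₀(0.634) = 3.96 dB
P_refl/P_inc = |Γ|² = 0.402

RL ≈ 3.96 dB; 40.2% of incident power reflected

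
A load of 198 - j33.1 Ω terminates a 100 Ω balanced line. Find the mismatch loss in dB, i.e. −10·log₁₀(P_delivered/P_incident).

mismatch loss ≈ 0.55 dB

Γ = (98 − j33.1)/(298 − j33.1), |Γ| = 0.345
|Γ|² = 0.119, so P_del/P_inc = 1 − |Γ|² = 0.881
ML = −10·log₁₀(1 − |Γ|²)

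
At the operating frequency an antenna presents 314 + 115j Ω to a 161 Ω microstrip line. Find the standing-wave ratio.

Γ = (Z_L − Z_0)/(Z_L + Z_0) = (153 + j115)/(475 + j115)
|Γ| = 191/489 = 0.392
VSWR = (1 + |Γ|)/(1 − |Γ|) = 1.39/0.608

VSWR ≈ 2.29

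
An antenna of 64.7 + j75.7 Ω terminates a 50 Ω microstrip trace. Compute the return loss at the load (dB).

RL ≈ 5.02 dB

Γ = (14.7 + j75.7)/(114.7 + j75.7), |Γ| = 0.561
RL = −20·log₁₀|Γ| = −20·log₁₀(0.561)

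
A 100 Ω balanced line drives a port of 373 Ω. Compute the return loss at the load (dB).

RL ≈ 4.77 dB

Γ = (373 − 100)/(373 + 100) = 0.577
RL = −20·log₁₀|Γ| = −20·log₁₀(0.577)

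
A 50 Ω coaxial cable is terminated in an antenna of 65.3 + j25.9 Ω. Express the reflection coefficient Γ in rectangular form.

Γ = (Z_L − Z_0)/(Z_L + Z_0) = (15.3 + j25.9)/(115.3 + j25.9)

Γ ≈ 0.174 + j0.185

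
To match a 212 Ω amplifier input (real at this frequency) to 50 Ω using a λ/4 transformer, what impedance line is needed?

Z_qwt ≈ 103 Ω

Z_qwt = √(Z_0·R_L) = √(50 × 212) = √10600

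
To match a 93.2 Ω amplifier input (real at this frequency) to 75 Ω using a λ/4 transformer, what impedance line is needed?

Z_qwt ≈ 83.6 Ω

Z_qwt = √(Z_0·R_L) = √(75 × 93.2) = √6990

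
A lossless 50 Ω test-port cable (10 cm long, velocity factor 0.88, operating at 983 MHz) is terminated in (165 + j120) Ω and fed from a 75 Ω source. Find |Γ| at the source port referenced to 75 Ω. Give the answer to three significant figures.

|Γ| ≈ 0.726

λ = v/f = 0.88·c / 983 MHz = 0.269 m
βl = 2π·l/λ = 2π × 0.372 = 134°
tan(βl) = -1.03
Z_in = Z_0·(Z_L + jZ_0·tanβl)/(Z_0 + jZ_L·tanβl) = 14.4 + j33.7 Ω
Γ_s = (Z_in − Z_s)/(Z_in + Z_s) = (-60.6 + j33.7)/(89.4 + j33.7), |Γ_s| = 0.726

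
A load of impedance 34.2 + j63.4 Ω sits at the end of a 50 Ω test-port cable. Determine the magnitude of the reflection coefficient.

Γ = (Z_L − Z_0)/(Z_L + Z_0) = (-15.8 + j63.4)/(84.2 + j63.4)
|Γ| = 65.3/105

|Γ| ≈ 0.62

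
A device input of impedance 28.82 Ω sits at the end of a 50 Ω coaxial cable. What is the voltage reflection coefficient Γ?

Γ = (Z_L − Z_0)/(Z_L + Z_0) = (28.82 − 50)/(28.82 + 50) = -21.18/78.82

Γ = -0.269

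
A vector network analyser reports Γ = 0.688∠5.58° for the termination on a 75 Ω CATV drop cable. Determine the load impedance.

Z_L ≈ 380 + j96.6 Ω

Z_L = Z_0·(1 + Γ)/(1 − Γ) = 75·(1.68 + j0.0669)/(0.315 − j0.0669)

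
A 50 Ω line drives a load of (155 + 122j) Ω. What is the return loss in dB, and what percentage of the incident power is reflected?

RL ≈ 3.42 dB; 45.5% of incident power reflected

Γ = (105 + j122)/(205 + j122), |Γ| = 0.675
RL = −20·log₁₀(0.675) = 3.42 dB
P_refl/P_inc = |Γ|² = 0.455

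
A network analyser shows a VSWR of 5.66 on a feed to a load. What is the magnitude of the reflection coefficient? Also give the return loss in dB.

|Γ| ≈ 0.7; return loss ≈ 3.1 dB

|Γ| = (S − 1)/(S + 1) = (5.66 − 1)/(5.66 + 1) = 4.66/6.66
RL = −20·log₁₀|Γ| = −20·log₁₀(0.7)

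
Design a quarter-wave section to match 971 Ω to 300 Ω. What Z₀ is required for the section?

Z_qwt ≈ 540 Ω

Z_qwt = √(Z_0·R_L) = √(300 × 971) = √291300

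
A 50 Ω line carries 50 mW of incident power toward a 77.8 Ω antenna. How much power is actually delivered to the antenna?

P_delivered ≈ 47.6 mW

Γ = (77.8 − 50)/(77.8 + 50) = 0.218
|Γ|² = 0.0473
P_refl = |Γ|²·P_inc = 2.37 mW, P_del = (1 − |Γ|²)·P_inc = 47.6 mW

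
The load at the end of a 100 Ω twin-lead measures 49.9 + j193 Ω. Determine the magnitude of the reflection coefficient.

Γ = (Z_L − Z_0)/(Z_L + Z_0) = (-50.1 + j193)/(149.9 + j193)
|Γ| = 199/244

|Γ| ≈ 0.816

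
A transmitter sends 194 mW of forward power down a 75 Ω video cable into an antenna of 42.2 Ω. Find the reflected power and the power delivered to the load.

P_reflected ≈ 15.2 mW; P_delivered ≈ 179 mW

Γ = (42.2 − 75)/(42.2 + 75) = -0.28
|Γ|² = 0.0783
P_refl = |Γ|²·P_inc = 15.2 mW, P_del = (1 − |Γ|²)·P_inc = 179 mW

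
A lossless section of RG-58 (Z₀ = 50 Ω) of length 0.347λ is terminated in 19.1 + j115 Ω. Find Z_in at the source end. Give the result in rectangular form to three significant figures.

βl = 2π × 0.347 = 125°
tan(βl) = tan(125°) = -1.43
Z_in = Z_0·(Z_L + jZ_0·tanβl)/(Z_0 + jZ_L·tanβl)
     = 50·(19.1 + j43.4)/(215 − j27.4)

Z_in ≈ 3.11 + j10.5 Ω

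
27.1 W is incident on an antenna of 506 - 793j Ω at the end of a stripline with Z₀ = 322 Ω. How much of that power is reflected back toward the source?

P_reflected ≈ 13.7 W

|Γ| = |(184 − j793)/(828 − j793)| = 0.71
|Γ|² = 0.504
P_refl = |Γ|²·P_inc = 13.7 W, P_del = (1 − |Γ|²)·P_inc = 13.4 W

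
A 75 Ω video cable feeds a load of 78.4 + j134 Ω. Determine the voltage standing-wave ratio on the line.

Γ = (Z_L − Z_0)/(Z_L + Z_0) = (3.4 + j134)/(153.4 + j134)
|Γ| = 134/204 = 0.658
VSWR = (1 + |Γ|)/(1 − |Γ|) = 1.66/0.342

VSWR ≈ 4.85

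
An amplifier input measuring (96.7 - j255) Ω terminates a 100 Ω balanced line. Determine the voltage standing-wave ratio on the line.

Γ = (Z_L − Z_0)/(Z_L + Z_0) = (-3.3 − j255)/(196.7 − j255)
|Γ| = 255/322 = 0.792
VSWR = (1 + |Γ|)/(1 − |Γ|) = 1.79/0.208

VSWR ≈ 8.61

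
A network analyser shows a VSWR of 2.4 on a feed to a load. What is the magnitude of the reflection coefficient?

|Γ| ≈ 0.412

|Γ| = (S − 1)/(S + 1) = (2.4 − 1)/(2.4 + 1) = 1.4/3.4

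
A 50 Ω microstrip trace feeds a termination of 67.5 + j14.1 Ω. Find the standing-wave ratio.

VSWR ≈ 1.47

Γ = (Z_L − Z_0)/(Z_L + Z_0) = (17.5 + j14.1)/(117.5 + j14.1)
|Γ| = 22.5/118 = 0.19
VSWR = (1 + |Γ|)/(1 − |Γ|) = 1.19/0.81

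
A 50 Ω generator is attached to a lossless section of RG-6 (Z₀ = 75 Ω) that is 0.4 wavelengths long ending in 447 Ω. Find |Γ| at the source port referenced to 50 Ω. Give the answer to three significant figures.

βl = 2π × 0.4 = 144°
tan(βl) = -0.727
Z_in = Z_0·(Z_L + jZ_0·tanβl)/(Z_0 + jZ_L·tanβl) = 34.6 + j95.2 Ω
Γ_s = (Z_in − Z_s)/(Z_in + Z_s) = (-15.4 + j95.2)/(84.6 + j95.2), |Γ_s| = 0.757

|Γ| ≈ 0.757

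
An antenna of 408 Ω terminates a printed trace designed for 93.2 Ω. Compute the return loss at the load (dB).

Γ = (408 − 93.2)/(408 + 93.2) = 0.628
RL = −20·log₁₀|Γ| = −20·log₁₀(0.628)

RL ≈ 4.04 dB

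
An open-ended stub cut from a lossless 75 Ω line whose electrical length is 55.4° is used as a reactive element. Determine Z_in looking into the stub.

tan(βl) = 1.45
For an open-ended stub, Z_in = −jZ_0·cot(βl) = −jZ_0/tan(βl)

Z_in ≈ −j51.7 Ω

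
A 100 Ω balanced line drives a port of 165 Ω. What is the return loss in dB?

RL ≈ 12.2 dB

Γ = (165 − 100)/(165 + 100) = 0.245
RL = −20·log₁₀|Γ| = −20·log₁₀(0.245)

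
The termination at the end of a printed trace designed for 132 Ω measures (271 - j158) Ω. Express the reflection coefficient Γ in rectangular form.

Γ ≈ 0.432 − j0.223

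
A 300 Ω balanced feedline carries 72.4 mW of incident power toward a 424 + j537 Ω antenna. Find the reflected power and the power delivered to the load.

P_reflected ≈ 27.1 mW; P_delivered ≈ 45.3 mW

|Γ| = |(124 + j537)/(724 + j537)| = 0.611
|Γ|² = 0.374
P_refl = |Γ|²·P_inc = 27.1 mW, P_del = (1 − |Γ|²)·P_inc = 45.3 mW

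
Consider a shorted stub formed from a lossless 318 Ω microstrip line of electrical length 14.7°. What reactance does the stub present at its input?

tan(βl) = 0.262
For a shorted stub, Z_in = jZ_0·tan(βl)

X_in ≈ 83.4 Ω (inductive)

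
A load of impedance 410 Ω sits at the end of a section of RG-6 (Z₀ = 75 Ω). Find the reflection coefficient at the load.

Γ = 0.691

Γ = (Z_L − Z_0)/(Z_L + Z_0) = (410 − 75)/(410 + 75) = 335/485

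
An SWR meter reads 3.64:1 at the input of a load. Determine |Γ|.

|Γ| ≈ 0.569

|Γ| = (S − 1)/(S + 1) = (3.64 − 1)/(3.64 + 1) = 2.64/4.64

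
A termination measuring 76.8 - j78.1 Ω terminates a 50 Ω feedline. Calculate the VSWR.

VSWR ≈ 3.49

Γ = (Z_L − Z_0)/(Z_L + Z_0) = (26.8 − j78.1)/(126.8 − j78.1)
|Γ| = 82.6/149 = 0.554
VSWR = (1 + |Γ|)/(1 − |Γ|) = 1.55/0.446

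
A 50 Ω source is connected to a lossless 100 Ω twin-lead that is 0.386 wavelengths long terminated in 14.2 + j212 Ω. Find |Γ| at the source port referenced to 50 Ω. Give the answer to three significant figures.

βl = 2π × 0.386 = 139°
tan(βl) = -0.871
Z_in = Z_0·(Z_L + jZ_0·tanβl)/(Z_0 + jZ_L·tanβl) = 3.08 + j44 Ω
Γ_s = (Z_in − Z_s)/(Z_in + Z_s) = (-46.9 + j44)/(53.1 + j44), |Γ_s| = 0.933

|Γ| ≈ 0.933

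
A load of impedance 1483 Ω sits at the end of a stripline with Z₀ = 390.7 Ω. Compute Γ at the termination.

Γ = 0.583

Γ = (Z_L − Z_0)/(Z_L + Z_0) = (1483 − 390.7)/(1483 + 390.7) = 1092/1874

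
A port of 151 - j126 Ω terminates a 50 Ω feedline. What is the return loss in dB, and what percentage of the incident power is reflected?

Γ = (101 − j126)/(201 − j126), |Γ| = 0.681
RL = −20·log₁₀(0.681) = 3.34 dB
P_refl/P_inc = |Γ|² = 0.463

RL ≈ 3.34 dB; 46.3% of incident power reflected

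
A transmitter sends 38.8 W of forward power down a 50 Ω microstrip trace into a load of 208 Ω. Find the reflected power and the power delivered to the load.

Γ = (208 − 50)/(208 + 50) = 0.612
|Γ|² = 0.375
P_refl = |Γ|²·P_inc = 14.6 W, P_del = (1 − |Γ|²)·P_inc = 24.2 W

P_reflected ≈ 14.6 W; P_delivered ≈ 24.2 W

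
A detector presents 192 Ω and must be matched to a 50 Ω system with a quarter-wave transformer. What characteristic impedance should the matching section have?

Z_qwt ≈ 98 Ω

Z_qwt = √(Z_0·R_L) = √(50 × 192) = √9600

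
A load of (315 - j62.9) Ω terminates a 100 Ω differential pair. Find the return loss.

RL ≈ 5.45 dB

Γ = (215 − j62.9)/(415 − j62.9), |Γ| = 0.534
RL = −20·log₁₀|Γ| = −20·log₁₀(0.534)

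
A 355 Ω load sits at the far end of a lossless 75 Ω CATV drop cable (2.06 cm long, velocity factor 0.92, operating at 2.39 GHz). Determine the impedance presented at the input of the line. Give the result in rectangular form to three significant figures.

Z_in ≈ 19.3 − j34.3 Ω

λ = v/f = 0.92·c / 2.39 GHz = 0.115 m
βl = 2π·l/λ = 2π × 0.178 = 64.2°
tan(βl) = tan(64.2°) = 2.07
Z_in = Z_0·(Z_L + jZ_0·tanβl)/(Z_0 + jZ_L·tanβl)
     = 75·(355 + j155)/(75 + j735)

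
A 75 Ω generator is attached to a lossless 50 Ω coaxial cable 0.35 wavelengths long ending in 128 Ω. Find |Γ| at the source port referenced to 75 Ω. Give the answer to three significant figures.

|Γ| ≈ 0.519

βl = 2π × 0.35 = 126°
tan(βl) = -1.38
Z_in = Z_0·(Z_L + jZ_0·tanβl)/(Z_0 + jZ_L·tanβl) = 27.6 + j28.5 Ω
Γ_s = (Z_in − Z_s)/(Z_in + Z_s) = (-47.4 + j28.5)/(103 + j28.5), |Γ_s| = 0.519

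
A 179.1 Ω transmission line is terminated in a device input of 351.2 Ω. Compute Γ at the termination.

Γ = 0.325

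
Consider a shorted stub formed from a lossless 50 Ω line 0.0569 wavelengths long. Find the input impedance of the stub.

Z_in ≈ +j18.7 Ω

βl = 2π × 0.0569 = 20.5°
tan(βl) = 0.374
For a shorted stub, Z_in = jZ_0·tan(βl)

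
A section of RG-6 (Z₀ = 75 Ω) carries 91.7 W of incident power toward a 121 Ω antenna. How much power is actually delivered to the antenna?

Γ = (121 − 75)/(121 + 75) = 0.235
|Γ|² = 0.0551
P_refl = |Γ|²·P_inc = 5.05 W, P_del = (1 − |Γ|²)·P_inc = 86.6 W

P_delivered ≈ 86.6 W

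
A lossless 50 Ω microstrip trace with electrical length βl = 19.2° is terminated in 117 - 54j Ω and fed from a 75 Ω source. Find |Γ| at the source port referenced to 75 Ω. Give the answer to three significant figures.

|Γ| ≈ 0.445

tan(βl) = 0.348
Z_in = Z_0·(Z_L + jZ_0·tanβl)/(Z_0 + jZ_L·tanβl) = 51.3 − j57 Ω
Γ_s = (Z_in − Z_s)/(Z_in + Z_s) = (-23.7 − j57)/(126 − j57), |Γ_s| = 0.445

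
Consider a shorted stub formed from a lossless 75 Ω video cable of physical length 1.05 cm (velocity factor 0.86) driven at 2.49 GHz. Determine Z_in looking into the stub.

λ = v/f = 0.86·c / 2.49 GHz = 0.104 m
βl = 2π·l/λ = 2π × 0.101 = 36.5°
tan(βl) = 0.739
For a shorted stub, Z_in = jZ_0·tan(βl)

Z_in ≈ +j55.5 Ω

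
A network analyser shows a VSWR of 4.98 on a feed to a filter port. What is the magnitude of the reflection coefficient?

|Γ| = (S − 1)/(S + 1) = (4.98 − 1)/(4.98 + 1) = 3.98/5.98

|Γ| ≈ 0.666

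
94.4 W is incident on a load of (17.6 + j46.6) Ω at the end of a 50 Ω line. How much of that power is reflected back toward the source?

|Γ| = |(-32.4 + j46.6)/(67.6 + j46.6)| = 0.691
|Γ|² = 0.478
P_refl = |Γ|²·P_inc = 45.1 W, P_del = (1 − |Γ|²)·P_inc = 49.3 W

P_reflected ≈ 45.1 W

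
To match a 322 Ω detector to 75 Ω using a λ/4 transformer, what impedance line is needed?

Z_qwt ≈ 155 Ω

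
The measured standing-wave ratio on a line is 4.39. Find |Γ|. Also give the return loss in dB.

|Γ| = (S − 1)/(S + 1) = (4.39 − 1)/(4.39 + 1) = 3.39/5.39
RL = −20·log₁₀|Γ| = −20·log₁₀(0.629)

|Γ| ≈ 0.629; return loss ≈ 4.03 dB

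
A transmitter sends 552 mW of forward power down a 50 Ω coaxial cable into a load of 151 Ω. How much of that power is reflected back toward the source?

Γ = (151 − 50)/(151 + 50) = 0.502
|Γ|² = 0.252
P_refl = |Γ|²·P_inc = 139 mW, P_del = (1 − |Γ|²)·P_inc = 413 mW

P_reflected ≈ 139 mW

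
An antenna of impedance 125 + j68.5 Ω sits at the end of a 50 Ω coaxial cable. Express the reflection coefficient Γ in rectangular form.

Γ ≈ 0.504 + j0.194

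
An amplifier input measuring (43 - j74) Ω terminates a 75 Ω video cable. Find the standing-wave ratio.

Γ = (Z_L − Z_0)/(Z_L + Z_0) = (-32 − j74)/(118 − j74)
|Γ| = 80.6/139 = 0.579
VSWR = (1 + |Γ|)/(1 − |Γ|) = 1.58/0.421

VSWR ≈ 3.75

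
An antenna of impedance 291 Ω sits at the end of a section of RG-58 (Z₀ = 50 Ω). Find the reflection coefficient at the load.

Γ = 0.707

Γ = (Z_L − Z_0)/(Z_L + Z_0) = (291 − 50)/(291 + 50) = 241/341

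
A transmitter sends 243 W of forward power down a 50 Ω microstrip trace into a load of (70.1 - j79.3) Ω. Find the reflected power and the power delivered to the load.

|Γ| = |(20.1 − j79.3)/(120.1 − j79.3)| = 0.568
|Γ|² = 0.323
P_refl = |Γ|²·P_inc = 78.5 W, P_del = (1 − |Γ|²)·P_inc = 164 W

P_reflected ≈ 78.5 W; P_delivered ≈ 164 W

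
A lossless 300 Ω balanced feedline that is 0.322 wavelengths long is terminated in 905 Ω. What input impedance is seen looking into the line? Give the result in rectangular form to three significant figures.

Z_in ≈ 120 + j126 Ω

βl = 2π × 0.322 = 116°
tan(βl) = tan(116°) = -2.06
Z_in = Z_0·(Z_L + jZ_0·tanβl)/(Z_0 + jZ_L·tanβl)
     = 300·(905 − j617)/(300 − j1860)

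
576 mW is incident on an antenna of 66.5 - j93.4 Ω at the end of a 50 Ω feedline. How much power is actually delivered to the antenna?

P_delivered ≈ 344 mW

|Γ| = |(16.5 − j93.4)/(116.5 − j93.4)| = 0.635
|Γ|² = 0.403
P_refl = |Γ|²·P_inc = 232 mW, P_del = (1 − |Γ|²)·P_inc = 344 mW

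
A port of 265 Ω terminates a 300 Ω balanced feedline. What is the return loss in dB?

RL ≈ 24.2 dB

Γ = (265 − 300)/(265 + 300) = -0.0619
RL = −20·log₁₀|Γ| = −20·log₁₀(0.0619)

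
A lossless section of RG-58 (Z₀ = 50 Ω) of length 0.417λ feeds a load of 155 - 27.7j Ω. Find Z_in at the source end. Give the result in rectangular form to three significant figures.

Z_in ≈ 56.7 + j65.3 Ω

βl = 2π × 0.417 = 150°
tan(βl) = tan(150°) = -0.575
Z_in = Z_0·(Z_L + jZ_0·tanβl)/(Z_0 + jZ_L·tanβl)
     = 50·(155 − j56.4)/(34.1 − j89.1)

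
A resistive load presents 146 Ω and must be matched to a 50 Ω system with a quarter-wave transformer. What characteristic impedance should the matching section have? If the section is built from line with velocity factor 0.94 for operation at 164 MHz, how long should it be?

Z_qwt = √(Z_0·R_L) = √(50 × 146) = √7300
λ = 0.94·c/f = 1.72 m, so l = λ/4 = 0.43 m

Z_qwt ≈ 85.4 Ω; length ≈ 43 cm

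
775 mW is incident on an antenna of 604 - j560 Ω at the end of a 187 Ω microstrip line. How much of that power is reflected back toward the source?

|Γ| = |(417 − j560)/(791 − j560)| = 0.72
|Γ|² = 0.519
P_refl = |Γ|²·P_inc = 402 mW, P_del = (1 − |Γ|²)·P_inc = 373 mW

P_reflected ≈ 402 mW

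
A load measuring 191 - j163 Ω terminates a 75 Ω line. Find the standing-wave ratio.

Γ = (Z_L − Z_0)/(Z_L + Z_0) = (116 − j163)/(266 − j163)
|Γ| = 200/312 = 0.641
VSWR = (1 + |Γ|)/(1 − |Γ|) = 1.64/0.359

VSWR ≈ 4.58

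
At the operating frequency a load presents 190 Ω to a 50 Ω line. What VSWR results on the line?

For a purely resistive load, VSWR = R_L/Z_0 or Z_0/R_L (whichever > 1) = 190/50

VSWR ≈ 3.8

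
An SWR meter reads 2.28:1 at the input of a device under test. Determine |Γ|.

|Γ| = (S − 1)/(S + 1) = (2.28 − 1)/(2.28 + 1) = 1.28/3.28

|Γ| ≈ 0.39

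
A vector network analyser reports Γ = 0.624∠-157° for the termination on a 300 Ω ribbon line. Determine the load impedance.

Z_L = Z_0·(1 + Γ)/(1 − Γ) = 300·(0.426 − j0.244)/(1.57 + j0.244)

Z_L ≈ 72.2 − j57.6 Ω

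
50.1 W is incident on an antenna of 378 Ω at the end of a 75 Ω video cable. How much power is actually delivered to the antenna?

P_delivered ≈ 27.7 W

Γ = (378 − 75)/(378 + 75) = 0.669
|Γ|² = 0.447
P_refl = |Γ|²·P_inc = 22.4 W, P_del = (1 − |Γ|²)·P_inc = 27.7 W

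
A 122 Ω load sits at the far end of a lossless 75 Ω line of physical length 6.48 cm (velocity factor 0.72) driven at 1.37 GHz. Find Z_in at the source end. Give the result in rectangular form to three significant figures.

λ = v/f = 0.72·c / 1.37 GHz = 0.158 m
βl = 2π·l/λ = 2π × 0.411 = 148°
tan(βl) = tan(148°) = -0.626
Z_in = Z_0·(Z_L + jZ_0·tanβl)/(Z_0 + jZ_L·tanβl)
     = 75·(122 − j46.9)/(75 − j76.4)

Z_in ≈ 83.4 + j37.9 Ω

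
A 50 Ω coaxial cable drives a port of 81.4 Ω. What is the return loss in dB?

RL ≈ 12.4 dB

Γ = (81.4 − 50)/(81.4 + 50) = 0.239
RL = −20·log₁₀|Γ| = −20·log₁₀(0.239)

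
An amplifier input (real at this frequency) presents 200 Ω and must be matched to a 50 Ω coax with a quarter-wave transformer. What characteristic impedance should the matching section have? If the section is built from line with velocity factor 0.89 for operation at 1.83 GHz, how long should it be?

Z_qwt ≈ 100 Ω; length ≈ 3.65 cm

Z_qwt = √(Z_0·R_L) = √(50 × 200) = √10000
λ = 0.89·c/f = 0.146 m, so l = λ/4 = 0.0365 m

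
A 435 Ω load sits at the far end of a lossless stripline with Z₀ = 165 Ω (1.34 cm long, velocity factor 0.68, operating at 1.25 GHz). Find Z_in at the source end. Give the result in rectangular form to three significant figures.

Z_in ≈ 178 − j172 Ω

λ = v/f = 0.68·c / 1.25 GHz = 0.163 m
βl = 2π·l/λ = 2π × 0.0821 = 29.6°
tan(βl) = tan(29.6°) = 0.567
Z_in = Z_0·(Z_L + jZ_0·tanβl)/(Z_0 + jZ_L·tanβl)
     = 165·(435 + j93.6)/(165 + j247)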